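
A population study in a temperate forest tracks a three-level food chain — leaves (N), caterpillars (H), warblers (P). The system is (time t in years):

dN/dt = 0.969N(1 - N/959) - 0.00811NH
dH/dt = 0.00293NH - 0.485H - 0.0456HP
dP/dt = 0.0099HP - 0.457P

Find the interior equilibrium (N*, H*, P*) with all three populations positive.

From dP/dt = 0: 0.0099H* = 0.457, so H* = 46.2.
From dN/dt = 0: 0.969(1 - N*/959) = 0.00811·46.2, giving N* = 959·(1 - 0.386) = 588.
From dH/dt = 0: 0.00293·588 - 0.485 = 0.0456P*, so P* = 1.24/0.0456 = 27.2.

N* ≈ 588, H* ≈ 46.2, P* ≈ 27.2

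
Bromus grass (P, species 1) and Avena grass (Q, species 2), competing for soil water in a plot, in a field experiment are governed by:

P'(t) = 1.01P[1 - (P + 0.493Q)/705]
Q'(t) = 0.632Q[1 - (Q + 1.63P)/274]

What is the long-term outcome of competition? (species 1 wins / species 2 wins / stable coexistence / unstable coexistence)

species 1 excludes species 2

Compare the nullcline intercepts: K1/α12 = 705/0.493 = 1430 > K2 = 274; K2/α21 = 274/1.63 = 168 < K1 = 705.
Since the inequalities point opposite ways, species 1 can invade but species 2 cannot.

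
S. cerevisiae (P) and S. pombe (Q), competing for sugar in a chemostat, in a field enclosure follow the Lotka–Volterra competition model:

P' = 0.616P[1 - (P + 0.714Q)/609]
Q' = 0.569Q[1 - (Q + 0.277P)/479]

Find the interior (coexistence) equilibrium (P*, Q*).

P* ≈ 333, Q* ≈ 387

Setting both brackets to zero gives the nullclines P + 0.714Q = 609 and 0.277P + Q = 479.
Substituting Q = 479 - 0.277P into the first: P(1 - 0.714·0.277) = 609 - 0.714·479.
So P* = 267/0.802 = 333, and then Q* = 479 - 0.277·333 = 387.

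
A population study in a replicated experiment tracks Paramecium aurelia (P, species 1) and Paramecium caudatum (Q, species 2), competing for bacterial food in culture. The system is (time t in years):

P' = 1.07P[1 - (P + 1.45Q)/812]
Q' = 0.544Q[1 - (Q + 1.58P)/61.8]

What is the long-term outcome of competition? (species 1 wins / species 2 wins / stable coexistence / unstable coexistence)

Compare the nullcline intercepts: K1/α12 = 812/1.45 = 560 > K2 = 61.8; K2/α21 = 61.8/1.58 = 39.1 < K1 = 812.
Since the inequalities point opposite ways, species 1 can invade but species 2 cannot.

species 1 excludes species 2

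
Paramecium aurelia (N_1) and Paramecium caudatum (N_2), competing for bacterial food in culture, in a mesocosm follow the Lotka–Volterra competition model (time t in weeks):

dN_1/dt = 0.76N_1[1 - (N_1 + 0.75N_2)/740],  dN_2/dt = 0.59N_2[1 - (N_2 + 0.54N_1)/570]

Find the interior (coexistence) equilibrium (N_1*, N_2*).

N_1* ≈ 525, N_2* ≈ 286

Setting both brackets to zero gives the nullclines N_1 + 0.75N_2 = 740 and 0.54N_1 + N_2 = 570.
Substituting N_2 = 570 - 0.54N_1 into the first: N_1(1 - 0.75·0.54) = 740 - 0.75·570.
So N_1* = 312/0.595 = 525, and then N_2* = 570 - 0.54·525 = 286.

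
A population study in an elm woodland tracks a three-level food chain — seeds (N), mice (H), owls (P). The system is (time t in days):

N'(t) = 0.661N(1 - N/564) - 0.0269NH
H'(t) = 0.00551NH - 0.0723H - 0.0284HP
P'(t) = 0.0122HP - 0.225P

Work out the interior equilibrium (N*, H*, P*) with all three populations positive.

N* ≈ 141, H* ≈ 18.4, P* ≈ 24.8

From dP/dt = 0: 0.0122H* = 0.225, so H* = 18.4.
From dN/dt = 0: 0.661(1 - N*/564) = 0.0269·18.4, giving N* = 564·(1 - 0.751) = 141.
From dH/dt = 0: 0.00551·141 - 0.0723 = 0.0284P*, so P* = 0.703/0.0284 = 24.8.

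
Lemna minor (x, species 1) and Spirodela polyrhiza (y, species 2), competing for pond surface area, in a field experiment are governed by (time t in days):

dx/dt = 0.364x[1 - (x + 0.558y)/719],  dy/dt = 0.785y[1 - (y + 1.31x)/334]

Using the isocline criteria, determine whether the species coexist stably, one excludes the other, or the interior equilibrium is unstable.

Compare the nullcline intercepts: K1/α12 = 719/0.558 = 1290 > K2 = 334; K2/α21 = 334/1.31 = 255 < K1 = 719.
Since the inequalities point opposite ways, species 1 can invade but species 2 cannot.

species 1 excludes species 2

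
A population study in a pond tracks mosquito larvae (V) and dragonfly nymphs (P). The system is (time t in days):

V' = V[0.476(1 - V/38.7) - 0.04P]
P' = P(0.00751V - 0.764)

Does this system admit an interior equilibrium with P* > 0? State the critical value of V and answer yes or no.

The predator equation gives dP/dt > 0 only when V > 0.764/0.00751 = 102.
Without the predator, V → K = 38.7. Since 38.7 < 102, the predator cannot invade.

Threshold V = 102; K < 102, so no, the predator goes extinct.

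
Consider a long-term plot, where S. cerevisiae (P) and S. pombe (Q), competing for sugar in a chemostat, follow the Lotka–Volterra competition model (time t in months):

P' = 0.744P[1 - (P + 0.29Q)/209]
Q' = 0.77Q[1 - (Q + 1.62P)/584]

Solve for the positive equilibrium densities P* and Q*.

Setting both brackets to zero gives the nullclines P + 0.29Q = 209 and 1.62P + Q = 584.
Substituting Q = 584 - 1.62P into the first: P(1 - 0.29·1.62) = 209 - 0.29·584.
So P* = 39.6/0.53 = 74.8, and then Q* = 584 - 1.62·74.8 = 463.

P* ≈ 74.8, Q* ≈ 463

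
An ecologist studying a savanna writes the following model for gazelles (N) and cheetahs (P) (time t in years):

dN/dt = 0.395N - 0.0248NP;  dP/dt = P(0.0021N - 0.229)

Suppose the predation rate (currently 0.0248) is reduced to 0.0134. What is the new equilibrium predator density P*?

P* ≈ 29.5

At the interior fixed point, setting dN/dt = 0 with N > 0 fixes P* = (prey growth rate)/(NP coefficient) — independent of the other coefficients.
With the change, P* = 0.395/0.0134 = 29.5; it rises from 15.9.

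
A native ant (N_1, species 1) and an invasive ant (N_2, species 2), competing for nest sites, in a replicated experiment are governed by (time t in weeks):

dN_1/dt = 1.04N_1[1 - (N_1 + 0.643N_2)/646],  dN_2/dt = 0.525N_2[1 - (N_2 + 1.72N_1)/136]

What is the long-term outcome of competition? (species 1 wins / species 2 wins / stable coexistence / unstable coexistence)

species 1 excludes species 2

Compare the nullcline intercepts: K1/α12 = 646/0.643 = 1000 > K2 = 136; K2/α21 = 136/1.72 = 79.1 < K1 = 646.
Since the inequalities point opposite ways, species 1 can invade but species 2 cannot.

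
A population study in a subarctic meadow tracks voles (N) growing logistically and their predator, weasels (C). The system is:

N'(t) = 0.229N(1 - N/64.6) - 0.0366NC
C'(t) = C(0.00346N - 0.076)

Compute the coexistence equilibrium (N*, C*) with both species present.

N* ≈ 22, C* ≈ 4.13

From dC/dt = 0 with C > 0: 0.00346N* = 0.076, so N* = 22.
Substitute into dN/dt = 0: 0.229(1 - 22/64.6) = 0.0366C*.
The bracket is 0.66, giving C* = 0.151/0.0366 = 4.13.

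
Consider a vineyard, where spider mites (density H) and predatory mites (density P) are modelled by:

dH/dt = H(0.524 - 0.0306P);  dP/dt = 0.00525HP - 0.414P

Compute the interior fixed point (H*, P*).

H* ≈ 78.9, P* ≈ 17.1

Set dP/dt = 0 with P > 0: 0.00525H - 0.414 = 0, so H* = 0.414/0.00525 = 78.9.
Set dH/dt = 0 with H > 0: 0.524 - 0.0306P = 0, so P* = 0.524/0.0306 = 17.1.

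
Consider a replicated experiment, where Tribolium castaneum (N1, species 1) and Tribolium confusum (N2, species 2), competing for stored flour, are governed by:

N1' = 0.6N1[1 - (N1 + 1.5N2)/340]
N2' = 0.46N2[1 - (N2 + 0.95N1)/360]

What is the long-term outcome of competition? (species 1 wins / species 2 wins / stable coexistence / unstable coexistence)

species 2 excludes species 1

Compare the nullcline intercepts: K1/α12 = 340/1.5 = 227 < K2 = 360; K2/α21 = 360/0.95 = 379 > K1 = 340.
Since the inequalities point opposite ways, species 2 can invade but species 1 cannot.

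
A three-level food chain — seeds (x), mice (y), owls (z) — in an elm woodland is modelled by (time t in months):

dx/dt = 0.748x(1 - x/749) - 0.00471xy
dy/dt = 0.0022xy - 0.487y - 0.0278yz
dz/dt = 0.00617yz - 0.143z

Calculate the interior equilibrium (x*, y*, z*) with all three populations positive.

x* ≈ 640, y* ≈ 23.2, z* ≈ 33.1

From dz/dt = 0: 0.00617y* = 0.143, so y* = 23.2.
From dx/dt = 0: 0.748(1 - x*/749) = 0.00471·23.2, giving x* = 749·(1 - 0.146) = 640.
From dy/dt = 0: 0.0022·640 - 0.487 = 0.0278z*, so z* = 0.92/0.0278 = 33.1.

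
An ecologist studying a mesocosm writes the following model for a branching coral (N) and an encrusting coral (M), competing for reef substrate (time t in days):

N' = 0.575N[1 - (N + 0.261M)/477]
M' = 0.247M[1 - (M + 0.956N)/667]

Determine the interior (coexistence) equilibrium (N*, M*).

Setting both brackets to zero gives the nullclines N + 0.261M = 477 and 0.956N + M = 667.
Substituting M = 667 - 0.956N into the first: N(1 - 0.261·0.956) = 477 - 0.261·667.
So N* = 303/0.75 = 404, and then M* = 667 - 0.956·404 = 281.

N* ≈ 404, M* ≈ 281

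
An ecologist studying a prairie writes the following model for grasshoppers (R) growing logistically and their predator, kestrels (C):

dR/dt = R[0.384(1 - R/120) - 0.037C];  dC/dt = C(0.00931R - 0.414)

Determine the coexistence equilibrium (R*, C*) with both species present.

From dC/dt = 0 with C > 0: 0.00931R* = 0.414, so R* = 44.5.
Substitute into dR/dt = 0: 0.384(1 - 44.5/120) = 0.037C*.
The bracket is 0.629, giving C* = 0.242/0.037 = 6.53.

R* ≈ 44.5, C* ≈ 6.53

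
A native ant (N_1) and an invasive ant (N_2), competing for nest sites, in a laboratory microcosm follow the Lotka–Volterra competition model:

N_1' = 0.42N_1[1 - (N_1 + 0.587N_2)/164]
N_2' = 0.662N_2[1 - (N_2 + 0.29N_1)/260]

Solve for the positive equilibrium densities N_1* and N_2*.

N_1* ≈ 13.7, N_2* ≈ 256

Setting both brackets to zero gives the nullclines N_1 + 0.587N_2 = 164 and 0.29N_1 + N_2 = 260.
Substituting N_2 = 260 - 0.29N_1 into the first: N_1(1 - 0.587·0.29) = 164 - 0.587·260.
So N_1* = 11.4/0.83 = 13.7, and then N_2* = 260 - 0.29·13.7 = 256.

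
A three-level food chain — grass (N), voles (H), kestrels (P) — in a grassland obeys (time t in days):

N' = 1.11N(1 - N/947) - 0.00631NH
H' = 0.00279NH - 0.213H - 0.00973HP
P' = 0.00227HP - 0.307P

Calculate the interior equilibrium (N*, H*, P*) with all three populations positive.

N* ≈ 219, H* ≈ 135, P* ≈ 40.9

From dP/dt = 0: 0.00227H* = 0.307, so H* = 135.
From dN/dt = 0: 1.11(1 - N*/947) = 0.00631·135, giving N* = 947·(1 - 0.769) = 219.
From dH/dt = 0: 0.00279·219 - 0.213 = 0.00973P*, so P* = 0.398/0.00973 = 40.9.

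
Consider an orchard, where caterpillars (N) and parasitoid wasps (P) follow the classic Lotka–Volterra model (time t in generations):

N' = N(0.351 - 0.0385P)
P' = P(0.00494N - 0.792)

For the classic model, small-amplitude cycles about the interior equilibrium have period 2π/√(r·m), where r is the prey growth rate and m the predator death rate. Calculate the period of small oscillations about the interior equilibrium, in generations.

Here r = 0.351 and m = 0.792, so r·m = 0.278.
ω = √0.278 = 0.527 per generation, hence T = 2π/ω ≈ 11.9 generations.

T ≈ 11.9 generations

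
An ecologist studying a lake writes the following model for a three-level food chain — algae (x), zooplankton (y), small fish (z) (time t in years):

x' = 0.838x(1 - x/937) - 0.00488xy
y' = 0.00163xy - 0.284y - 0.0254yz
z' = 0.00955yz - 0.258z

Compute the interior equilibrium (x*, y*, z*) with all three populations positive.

From dz/dt = 0: 0.00955y* = 0.258, so y* = 27.
From dx/dt = 0: 0.838(1 - x*/937) = 0.00488·27, giving x* = 937·(1 - 0.157) = 790.
From dy/dt = 0: 0.00163·790 - 0.284 = 0.0254z*, so z* = 1/0.0254 = 39.5.

x* ≈ 790, y* ≈ 27, z* ≈ 39.5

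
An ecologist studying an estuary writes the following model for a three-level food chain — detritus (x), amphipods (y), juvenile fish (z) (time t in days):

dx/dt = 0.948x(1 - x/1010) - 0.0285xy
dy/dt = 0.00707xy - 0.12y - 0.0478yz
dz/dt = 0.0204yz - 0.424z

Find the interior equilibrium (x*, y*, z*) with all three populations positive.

From dz/dt = 0: 0.0204y* = 0.424, so y* = 20.8.
From dx/dt = 0: 0.948(1 - x*/1010) = 0.0285·20.8, giving x* = 1010·(1 - 0.625) = 379.
From dy/dt = 0: 0.00707·379 - 0.12 = 0.0478z*, so z* = 2.56/0.0478 = 53.5.

x* ≈ 379, y* ≈ 20.8, z* ≈ 53.5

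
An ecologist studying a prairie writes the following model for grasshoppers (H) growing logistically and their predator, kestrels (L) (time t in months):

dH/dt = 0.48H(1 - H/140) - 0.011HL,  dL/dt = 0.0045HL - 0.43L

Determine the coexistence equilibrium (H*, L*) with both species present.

H* ≈ 95.6, L* ≈ 13.9

From dL/dt = 0 with L > 0: 0.0045H* = 0.43, so H* = 95.6.
Substitute into dH/dt = 0: 0.48(1 - 95.6/140) = 0.011L*.
The bracket is 0.317, giving L* = 0.152/0.011 = 13.9.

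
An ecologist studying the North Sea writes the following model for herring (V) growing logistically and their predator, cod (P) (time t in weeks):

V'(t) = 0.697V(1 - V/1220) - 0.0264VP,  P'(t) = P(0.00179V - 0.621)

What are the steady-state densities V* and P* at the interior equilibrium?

V* ≈ 347, P* ≈ 18.9

From dP/dt = 0 with P > 0: 0.00179V* = 0.621, so V* = 347.
Substitute into dV/dt = 0: 0.697(1 - 347/1220) = 0.0264P*.
The bracket is 0.716, giving P* = 0.499/0.0264 = 18.9.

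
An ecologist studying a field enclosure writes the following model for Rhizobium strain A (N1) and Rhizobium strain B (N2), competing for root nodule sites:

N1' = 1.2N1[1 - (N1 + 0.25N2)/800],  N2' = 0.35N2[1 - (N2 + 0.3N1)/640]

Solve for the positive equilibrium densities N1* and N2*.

N1* ≈ 692, N2* ≈ 432

Setting both brackets to zero gives the nullclines N1 + 0.25N2 = 800 and 0.3N1 + N2 = 640.
Substituting N2 = 640 - 0.3N1 into the first: N1(1 - 0.25·0.3) = 800 - 0.25·640.
So N1* = 640/0.925 = 692, and then N2* = 640 - 0.3·692 = 432.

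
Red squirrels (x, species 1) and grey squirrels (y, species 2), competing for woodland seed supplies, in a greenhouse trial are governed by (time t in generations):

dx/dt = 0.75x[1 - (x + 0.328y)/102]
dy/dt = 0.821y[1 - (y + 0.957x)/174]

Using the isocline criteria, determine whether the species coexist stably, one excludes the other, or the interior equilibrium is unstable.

stable coexistence

Compare the nullcline intercepts: K1/α12 = 102/0.328 = 311 > K2 = 174; K2/α21 = 174/0.957 = 182 > K1 = 102.
Since both inequalities hold, each species can invade when rare, so the interior equilibrium is stable.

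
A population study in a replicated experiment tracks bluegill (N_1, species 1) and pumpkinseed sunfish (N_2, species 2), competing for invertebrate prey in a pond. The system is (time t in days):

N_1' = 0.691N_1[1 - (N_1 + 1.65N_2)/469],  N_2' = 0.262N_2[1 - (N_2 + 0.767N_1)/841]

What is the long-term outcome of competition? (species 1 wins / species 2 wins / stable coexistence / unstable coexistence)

species 2 excludes species 1

Compare the nullcline intercepts: K1/α12 = 469/1.65 = 284 < K2 = 841; K2/α21 = 841/0.767 = 1100 > K1 = 469.
Since the inequalities point opposite ways, species 2 can invade but species 1 cannot.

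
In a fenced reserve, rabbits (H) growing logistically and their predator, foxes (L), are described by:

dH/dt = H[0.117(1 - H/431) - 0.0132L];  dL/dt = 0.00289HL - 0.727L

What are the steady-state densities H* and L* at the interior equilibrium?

From dL/dt = 0 with L > 0: 0.00289H* = 0.727, so H* = 252.
Substitute into dH/dt = 0: 0.117(1 - 252/431) = 0.0132L*.
The bracket is 0.416, giving L* = 0.0487/0.0132 = 3.69.

H* ≈ 252, L* ≈ 3.69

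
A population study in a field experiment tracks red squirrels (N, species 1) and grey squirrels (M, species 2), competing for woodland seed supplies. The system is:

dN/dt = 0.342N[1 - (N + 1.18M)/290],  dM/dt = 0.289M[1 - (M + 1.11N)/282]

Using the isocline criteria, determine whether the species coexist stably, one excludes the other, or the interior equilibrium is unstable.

Compare the nullcline intercepts: K1/α12 = 290/1.18 = 246 < K2 = 282; K2/α21 = 282/1.11 = 254 < K1 = 290.
Since both are reversed, neither can invade when rare; the interior point is a saddle.

unstable coexistence (outcome depends on initial conditions)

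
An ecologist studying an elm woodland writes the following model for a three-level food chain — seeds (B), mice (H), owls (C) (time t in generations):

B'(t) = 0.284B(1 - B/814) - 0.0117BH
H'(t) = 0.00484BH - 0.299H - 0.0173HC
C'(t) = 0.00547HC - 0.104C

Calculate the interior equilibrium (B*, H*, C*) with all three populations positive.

From dC/dt = 0: 0.00547H* = 0.104, so H* = 19.
From dB/dt = 0: 0.284(1 - B*/814) = 0.0117·19, giving B* = 814·(1 - 0.783) = 176.
From dH/dt = 0: 0.00484·176 - 0.299 = 0.0173C*, so C* = 0.555/0.0173 = 32.1.

B* ≈ 176, H* ≈ 19, C* ≈ 32.1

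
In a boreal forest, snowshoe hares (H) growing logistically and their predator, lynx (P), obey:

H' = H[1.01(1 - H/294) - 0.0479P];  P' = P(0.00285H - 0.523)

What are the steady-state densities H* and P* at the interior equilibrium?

From dP/dt = 0 with P > 0: 0.00285H* = 0.523, so H* = 184.
Substitute into dH/dt = 0: 1.01(1 - 184/294) = 0.0479P*.
The bracket is 0.376, giving P* = 0.38/0.0479 = 7.92.

H* ≈ 184, P* ≈ 7.92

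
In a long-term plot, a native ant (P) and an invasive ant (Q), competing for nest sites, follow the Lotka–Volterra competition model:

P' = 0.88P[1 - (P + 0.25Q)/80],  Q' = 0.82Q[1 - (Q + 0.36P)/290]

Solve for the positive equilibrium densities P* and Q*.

Setting both brackets to zero gives the nullclines P + 0.25Q = 80 and 0.36P + Q = 290.
Substituting Q = 290 - 0.36P into the first: P(1 - 0.25·0.36) = 80 - 0.25·290.
So P* = 7.5/0.91 = 8.24, and then Q* = 290 - 0.36·8.24 = 287.

P* ≈ 8.24, Q* ≈ 287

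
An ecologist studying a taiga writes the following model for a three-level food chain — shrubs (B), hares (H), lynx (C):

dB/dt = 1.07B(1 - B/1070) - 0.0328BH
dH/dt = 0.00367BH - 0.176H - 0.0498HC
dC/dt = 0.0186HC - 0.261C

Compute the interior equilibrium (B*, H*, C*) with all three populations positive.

From dC/dt = 0: 0.0186H* = 0.261, so H* = 14.
From dB/dt = 0: 1.07(1 - B*/1070) = 0.0328·14, giving B* = 1070·(1 - 0.43) = 610.
From dH/dt = 0: 0.00367·610 - 0.176 = 0.0498C*, so C* = 2.06/0.0498 = 41.4.

B* ≈ 610, H* ≈ 14, C* ≈ 41.4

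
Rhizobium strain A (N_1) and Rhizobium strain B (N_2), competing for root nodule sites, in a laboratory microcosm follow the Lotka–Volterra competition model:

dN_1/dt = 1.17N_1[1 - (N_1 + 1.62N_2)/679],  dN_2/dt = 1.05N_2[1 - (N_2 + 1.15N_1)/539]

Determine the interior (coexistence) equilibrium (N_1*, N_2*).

Setting both brackets to zero gives the nullclines N_1 + 1.62N_2 = 679 and 1.15N_1 + N_2 = 539.
Substituting N_2 = 539 - 1.15N_1 into the first: N_1(1 - 1.62·1.15) = 679 - 1.62·539.
So N_1* = -194/-0.863 = 225, and then N_2* = 539 - 1.15·225 = 280.

N_1* ≈ 225, N_2* ≈ 280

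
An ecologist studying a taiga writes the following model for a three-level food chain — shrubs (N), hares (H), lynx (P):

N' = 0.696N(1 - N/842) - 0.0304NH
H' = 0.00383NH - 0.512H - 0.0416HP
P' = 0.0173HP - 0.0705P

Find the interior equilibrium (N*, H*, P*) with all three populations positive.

From dP/dt = 0: 0.0173H* = 0.0705, so H* = 4.08.
From dN/dt = 0: 0.696(1 - N*/842) = 0.0304·4.08, giving N* = 842·(1 - 0.178) = 692.
From dH/dt = 0: 0.00383·692 - 0.512 = 0.0416P*, so P* = 2.14/0.0416 = 51.4.

N* ≈ 692, H* ≈ 4.08, P* ≈ 51.4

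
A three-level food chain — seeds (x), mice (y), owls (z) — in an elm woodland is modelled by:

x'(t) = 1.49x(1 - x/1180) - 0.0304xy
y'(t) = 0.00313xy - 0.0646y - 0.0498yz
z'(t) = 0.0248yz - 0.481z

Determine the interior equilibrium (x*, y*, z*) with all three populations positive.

x* ≈ 713, y* ≈ 19.4, z* ≈ 43.5

From dz/dt = 0: 0.0248y* = 0.481, so y* = 19.4.
From dx/dt = 0: 1.49(1 - x*/1180) = 0.0304·19.4, giving x* = 1180·(1 - 0.396) = 713.
From dy/dt = 0: 0.00313·713 - 0.0646 = 0.0498z*, so z* = 2.17/0.0498 = 43.5.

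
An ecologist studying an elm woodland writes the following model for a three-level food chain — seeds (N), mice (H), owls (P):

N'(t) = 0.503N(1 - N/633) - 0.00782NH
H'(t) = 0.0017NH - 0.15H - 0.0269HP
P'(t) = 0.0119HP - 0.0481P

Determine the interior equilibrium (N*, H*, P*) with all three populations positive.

N* ≈ 593, H* ≈ 4.04, P* ≈ 31.9

From dP/dt = 0: 0.0119H* = 0.0481, so H* = 4.04.
From dN/dt = 0: 0.503(1 - N*/633) = 0.00782·4.04, giving N* = 633·(1 - 0.0628) = 593.
From dH/dt = 0: 0.0017·593 - 0.15 = 0.0269P*, so P* = 0.858/0.0269 = 31.9.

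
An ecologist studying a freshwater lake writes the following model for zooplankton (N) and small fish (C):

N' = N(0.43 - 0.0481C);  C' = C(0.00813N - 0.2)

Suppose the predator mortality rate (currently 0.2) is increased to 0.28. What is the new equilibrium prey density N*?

At the interior fixed point, setting dC/dt = 0 with C > 0 fixes N* = (predator death rate)/(NC coefficient) — independent of the other coefficients.
With the change, N* = 0.28/0.00813 = 34.4; it rises from 24.6.

N* ≈ 34.4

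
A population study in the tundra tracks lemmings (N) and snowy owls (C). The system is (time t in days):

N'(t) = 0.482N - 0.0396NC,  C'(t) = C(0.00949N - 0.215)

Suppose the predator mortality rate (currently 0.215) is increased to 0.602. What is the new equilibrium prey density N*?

N* ≈ 63.4

At the interior fixed point, setting dC/dt = 0 with C > 0 fixes N* = (predator death rate)/(NC coefficient) — independent of the other coefficients.
With the change, N* = 0.602/0.00949 = 63.4; it rises from 22.7.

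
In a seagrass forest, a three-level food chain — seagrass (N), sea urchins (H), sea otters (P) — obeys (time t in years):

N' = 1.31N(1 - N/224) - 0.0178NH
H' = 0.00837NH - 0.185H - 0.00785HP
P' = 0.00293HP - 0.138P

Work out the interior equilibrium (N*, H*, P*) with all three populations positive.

From dP/dt = 0: 0.00293H* = 0.138, so H* = 47.1.
From dN/dt = 0: 1.31(1 - N*/224) = 0.0178·47.1, giving N* = 224·(1 - 0.64) = 80.6.
From dH/dt = 0: 0.00837·80.6 - 0.185 = 0.00785P*, so P* = 0.49/0.00785 = 62.4.

N* ≈ 80.6, H* ≈ 47.1, P* ≈ 62.4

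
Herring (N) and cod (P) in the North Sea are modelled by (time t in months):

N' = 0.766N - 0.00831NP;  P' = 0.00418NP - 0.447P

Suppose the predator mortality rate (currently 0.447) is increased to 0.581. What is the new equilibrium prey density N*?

At the interior fixed point, setting dP/dt = 0 with P > 0 fixes N* = (predator death rate)/(NP coefficient) — independent of the other coefficients.
With the change, N* = 0.581/0.00418 = 139; it rises from 107.

N* ≈ 139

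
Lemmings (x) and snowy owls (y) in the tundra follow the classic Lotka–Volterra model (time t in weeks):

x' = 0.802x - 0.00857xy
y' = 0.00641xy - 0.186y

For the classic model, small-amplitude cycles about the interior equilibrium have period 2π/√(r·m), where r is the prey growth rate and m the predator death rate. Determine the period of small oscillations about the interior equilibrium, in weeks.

T ≈ 16.3 weeks

Here r = 0.802 and m = 0.186, so r·m = 0.149.
ω = √0.149 = 0.386 per week, hence T = 2π/ω ≈ 16.3 weeks.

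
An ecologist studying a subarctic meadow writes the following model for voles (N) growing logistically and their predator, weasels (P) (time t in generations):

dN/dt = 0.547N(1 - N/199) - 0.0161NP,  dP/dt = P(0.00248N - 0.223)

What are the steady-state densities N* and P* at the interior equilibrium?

From dP/dt = 0 with P > 0: 0.00248N* = 0.223, so N* = 89.9.
Substitute into dN/dt = 0: 0.547(1 - 89.9/199) = 0.0161P*.
The bracket is 0.548, giving P* = 0.3/0.0161 = 18.6.

N* ≈ 89.9, P* ≈ 18.6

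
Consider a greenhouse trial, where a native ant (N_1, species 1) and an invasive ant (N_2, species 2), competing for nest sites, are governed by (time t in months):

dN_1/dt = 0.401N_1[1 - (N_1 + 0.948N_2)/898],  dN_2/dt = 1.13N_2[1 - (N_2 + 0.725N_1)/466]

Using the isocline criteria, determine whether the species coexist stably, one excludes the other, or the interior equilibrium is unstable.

species 1 excludes species 2

Compare the nullcline intercepts: K1/α12 = 898/0.948 = 947 > K2 = 466; K2/α21 = 466/0.725 = 643 < K1 = 898.
Since the inequalities point opposite ways, species 1 can invade but species 2 cannot.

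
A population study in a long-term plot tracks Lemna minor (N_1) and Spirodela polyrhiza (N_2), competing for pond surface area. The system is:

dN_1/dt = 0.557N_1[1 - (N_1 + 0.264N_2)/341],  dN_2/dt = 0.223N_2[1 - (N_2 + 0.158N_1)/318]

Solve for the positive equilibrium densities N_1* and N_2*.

N_1* ≈ 268, N_2* ≈ 276

Setting both brackets to zero gives the nullclines N_1 + 0.264N_2 = 341 and 0.158N_1 + N_2 = 318.
Substituting N_2 = 318 - 0.158N_1 into the first: N_1(1 - 0.264·0.158) = 341 - 0.264·318.
So N_1* = 257/0.958 = 268, and then N_2* = 318 - 0.158·268 = 276.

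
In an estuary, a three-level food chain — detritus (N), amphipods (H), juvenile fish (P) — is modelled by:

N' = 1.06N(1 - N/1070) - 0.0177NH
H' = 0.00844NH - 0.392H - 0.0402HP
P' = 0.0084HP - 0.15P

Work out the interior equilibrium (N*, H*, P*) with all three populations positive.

N* ≈ 751, H* ≈ 17.9, P* ≈ 148

From dP/dt = 0: 0.0084H* = 0.15, so H* = 17.9.
From dN/dt = 0: 1.06(1 - N*/1070) = 0.0177·17.9, giving N* = 1070·(1 - 0.298) = 751.
From dH/dt = 0: 0.00844·751 - 0.392 = 0.0402P*, so P* = 5.95/0.0402 = 148.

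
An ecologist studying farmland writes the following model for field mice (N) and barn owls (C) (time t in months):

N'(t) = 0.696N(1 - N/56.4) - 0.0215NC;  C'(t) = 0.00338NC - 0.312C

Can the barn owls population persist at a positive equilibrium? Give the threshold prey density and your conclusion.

Threshold N = 92.3; K < 92.3, so no, the predator goes extinct.

The predator equation gives dC/dt > 0 only when N > 0.312/0.00338 = 92.3.
Without the predator, N → K = 56.4. Since 56.4 < 92.3, the predator cannot invade.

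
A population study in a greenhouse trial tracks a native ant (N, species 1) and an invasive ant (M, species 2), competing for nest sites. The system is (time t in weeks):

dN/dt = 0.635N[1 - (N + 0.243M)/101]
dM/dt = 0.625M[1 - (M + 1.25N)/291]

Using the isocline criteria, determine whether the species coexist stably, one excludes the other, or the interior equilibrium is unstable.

Compare the nullcline intercepts: K1/α12 = 101/0.243 = 416 > K2 = 291; K2/α21 = 291/1.25 = 233 > K1 = 101.
Since both inequalities hold, each species can invade when rare, so the interior equilibrium is stable.

stable coexistence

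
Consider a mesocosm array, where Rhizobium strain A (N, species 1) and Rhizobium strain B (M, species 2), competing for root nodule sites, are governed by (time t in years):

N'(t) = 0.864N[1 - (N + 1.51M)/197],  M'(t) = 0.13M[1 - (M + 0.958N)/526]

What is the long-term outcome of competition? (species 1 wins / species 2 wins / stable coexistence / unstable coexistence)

Compare the nullcline intercepts: K1/α12 = 197/1.51 = 130 < K2 = 526; K2/α21 = 526/0.958 = 549 > K1 = 197.
Since the inequalities point opposite ways, species 2 can invade but species 1 cannot.

species 2 excludes species 1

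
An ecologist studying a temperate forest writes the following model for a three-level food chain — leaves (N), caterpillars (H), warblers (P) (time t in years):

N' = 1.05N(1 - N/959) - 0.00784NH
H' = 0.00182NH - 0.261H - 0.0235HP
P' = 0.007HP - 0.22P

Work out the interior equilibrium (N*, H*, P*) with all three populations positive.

N* ≈ 734, H* ≈ 31.4, P* ≈ 45.7

From dP/dt = 0: 0.007H* = 0.22, so H* = 31.4.
From dN/dt = 0: 1.05(1 - N*/959) = 0.00784·31.4, giving N* = 959·(1 - 0.235) = 734.
From dH/dt = 0: 0.00182·734 - 0.261 = 0.0235P*, so P* = 1.07/0.0235 = 45.7.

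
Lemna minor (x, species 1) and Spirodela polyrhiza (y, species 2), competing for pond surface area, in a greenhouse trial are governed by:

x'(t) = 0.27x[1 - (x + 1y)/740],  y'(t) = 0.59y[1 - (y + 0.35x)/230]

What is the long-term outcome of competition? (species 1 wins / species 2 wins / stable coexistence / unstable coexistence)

Compare the nullcline intercepts: K1/α12 = 740/1 = 740 > K2 = 230; K2/α21 = 230/0.35 = 657 < K1 = 740.
Since the inequalities point opposite ways, species 1 can invade but species 2 cannot.

species 1 excludes species 2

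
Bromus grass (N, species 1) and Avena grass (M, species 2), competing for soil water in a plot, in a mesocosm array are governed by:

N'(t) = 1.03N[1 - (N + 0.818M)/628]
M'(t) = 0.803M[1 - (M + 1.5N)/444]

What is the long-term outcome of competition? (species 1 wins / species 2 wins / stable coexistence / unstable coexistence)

species 1 excludes species 2

Compare the nullcline intercepts: K1/α12 = 628/0.818 = 768 > K2 = 444; K2/α21 = 444/1.5 = 296 < K1 = 628.
Since the inequalities point opposite ways, species 1 can invade but species 2 cannot.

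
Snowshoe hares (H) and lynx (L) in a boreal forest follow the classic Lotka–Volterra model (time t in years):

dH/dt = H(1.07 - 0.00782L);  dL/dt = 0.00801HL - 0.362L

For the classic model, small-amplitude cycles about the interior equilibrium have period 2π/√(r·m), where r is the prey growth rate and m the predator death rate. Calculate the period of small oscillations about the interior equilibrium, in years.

Here r = 1.07 and m = 0.362, so r·m = 0.387.
ω = √0.387 = 0.622 per year, hence T = 2π/ω ≈ 10.1 years.

T ≈ 10.1 years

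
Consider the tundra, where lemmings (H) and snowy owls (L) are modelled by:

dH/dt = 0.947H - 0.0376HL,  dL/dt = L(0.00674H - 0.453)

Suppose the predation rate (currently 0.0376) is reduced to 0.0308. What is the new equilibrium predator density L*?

At the interior fixed point, setting dH/dt = 0 with H > 0 fixes L* = (prey growth rate)/(HL coefficient) — independent of the other coefficients.
With the change, L* = 0.947/0.0308 = 30.7; it rises from 25.2.

L* ≈ 30.7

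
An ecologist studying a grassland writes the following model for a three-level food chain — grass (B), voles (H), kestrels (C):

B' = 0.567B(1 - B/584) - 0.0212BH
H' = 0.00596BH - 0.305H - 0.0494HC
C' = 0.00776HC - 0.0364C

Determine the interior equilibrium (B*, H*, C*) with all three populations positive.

B* ≈ 482, H* ≈ 4.69, C* ≈ 51.9

From dC/dt = 0: 0.00776H* = 0.0364, so H* = 4.69.
From dB/dt = 0: 0.567(1 - B*/584) = 0.0212·4.69, giving B* = 584·(1 - 0.175) = 482.
From dH/dt = 0: 0.00596·482 - 0.305 = 0.0494C*, so C* = 2.57/0.0494 = 51.9.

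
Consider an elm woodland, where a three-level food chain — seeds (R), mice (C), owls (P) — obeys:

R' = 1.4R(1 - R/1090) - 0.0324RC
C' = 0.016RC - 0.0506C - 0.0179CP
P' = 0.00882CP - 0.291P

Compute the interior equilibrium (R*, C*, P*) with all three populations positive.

From dP/dt = 0: 0.00882C* = 0.291, so C* = 33.
From dR/dt = 0: 1.4(1 - R*/1090) = 0.0324·33, giving R* = 1090·(1 - 0.764) = 258.
From dC/dt = 0: 0.016·258 - 0.0506 = 0.0179P*, so P* = 4.07/0.0179 = 228.

R* ≈ 258, C* ≈ 33, P* ≈ 228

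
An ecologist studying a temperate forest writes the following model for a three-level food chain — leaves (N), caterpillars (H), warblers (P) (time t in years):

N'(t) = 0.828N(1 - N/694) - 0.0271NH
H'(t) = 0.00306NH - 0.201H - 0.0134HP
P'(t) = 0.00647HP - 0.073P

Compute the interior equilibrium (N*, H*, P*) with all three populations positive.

From dP/dt = 0: 0.00647H* = 0.073, so H* = 11.3.
From dN/dt = 0: 0.828(1 - N*/694) = 0.0271·11.3, giving N* = 694·(1 - 0.369) = 438.
From dH/dt = 0: 0.00306·438 - 0.201 = 0.0134P*, so P* = 1.14/0.0134 = 85.

N* ≈ 438, H* ≈ 11.3, P* ≈ 85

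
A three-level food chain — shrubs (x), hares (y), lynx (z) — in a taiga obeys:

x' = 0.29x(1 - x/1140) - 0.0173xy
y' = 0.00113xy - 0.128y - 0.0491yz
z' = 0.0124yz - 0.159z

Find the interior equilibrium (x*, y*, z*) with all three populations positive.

From dz/dt = 0: 0.0124y* = 0.159, so y* = 12.8.
From dx/dt = 0: 0.29(1 - x*/1140) = 0.0173·12.8, giving x* = 1140·(1 - 0.765) = 268.
From dy/dt = 0: 0.00113·268 - 0.128 = 0.0491z*, so z* = 0.175/0.0491 = 3.56.

x* ≈ 268, y* ≈ 12.8, z* ≈ 3.56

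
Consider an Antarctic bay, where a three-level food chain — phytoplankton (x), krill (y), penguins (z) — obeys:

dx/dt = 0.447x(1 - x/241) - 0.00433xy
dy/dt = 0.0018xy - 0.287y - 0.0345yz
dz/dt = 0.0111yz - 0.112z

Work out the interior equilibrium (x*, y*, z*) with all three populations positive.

From dz/dt = 0: 0.0111y* = 0.112, so y* = 10.1.
From dx/dt = 0: 0.447(1 - x*/241) = 0.00433·10.1, giving x* = 241·(1 - 0.0977) = 217.
From dy/dt = 0: 0.0018·217 - 0.287 = 0.0345z*, so z* = 0.104/0.0345 = 3.03.

x* ≈ 217, y* ≈ 10.1, z* ≈ 3.03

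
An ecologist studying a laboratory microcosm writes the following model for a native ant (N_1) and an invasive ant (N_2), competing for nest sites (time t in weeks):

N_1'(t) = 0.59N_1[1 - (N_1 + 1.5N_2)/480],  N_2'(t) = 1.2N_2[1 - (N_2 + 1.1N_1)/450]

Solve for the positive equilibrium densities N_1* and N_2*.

Setting both brackets to zero gives the nullclines N_1 + 1.5N_2 = 480 and 1.1N_1 + N_2 = 450.
Substituting N_2 = 450 - 1.1N_1 into the first: N_1(1 - 1.5·1.1) = 480 - 1.5·450.
So N_1* = -195/-0.65 = 300, and then N_2* = 450 - 1.1·300 = 120.

N_1* ≈ 300, N_2* ≈ 120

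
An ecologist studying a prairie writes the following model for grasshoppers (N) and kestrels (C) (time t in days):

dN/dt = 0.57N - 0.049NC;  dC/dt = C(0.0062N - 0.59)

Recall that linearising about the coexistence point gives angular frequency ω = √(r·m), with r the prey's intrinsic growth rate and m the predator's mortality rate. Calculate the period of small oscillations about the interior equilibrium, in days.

Here r = 0.57 and m = 0.59, so r·m = 0.336.
ω = √0.336 = 0.58 per day, hence T = 2π/ω ≈ 10.8 days.

T ≈ 10.8 days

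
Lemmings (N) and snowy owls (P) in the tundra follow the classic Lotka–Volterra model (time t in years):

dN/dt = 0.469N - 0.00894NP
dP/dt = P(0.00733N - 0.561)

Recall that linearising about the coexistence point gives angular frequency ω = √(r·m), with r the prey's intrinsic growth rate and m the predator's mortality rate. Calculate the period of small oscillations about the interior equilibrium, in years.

T ≈ 12.2 years

Here r = 0.469 and m = 0.561, so r·m = 0.263.
ω = √0.263 = 0.513 per year, hence T = 2π/ω ≈ 12.2 years.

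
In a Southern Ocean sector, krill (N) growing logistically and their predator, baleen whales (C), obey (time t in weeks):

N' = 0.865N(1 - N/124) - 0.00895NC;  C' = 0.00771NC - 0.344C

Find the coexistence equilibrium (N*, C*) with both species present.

N* ≈ 44.6, C* ≈ 61.9

From dC/dt = 0 with C > 0: 0.00771N* = 0.344, so N* = 44.6.
Substitute into dN/dt = 0: 0.865(1 - 44.6/124) = 0.00895C*.
The bracket is 0.64, giving C* = 0.554/0.00895 = 61.9.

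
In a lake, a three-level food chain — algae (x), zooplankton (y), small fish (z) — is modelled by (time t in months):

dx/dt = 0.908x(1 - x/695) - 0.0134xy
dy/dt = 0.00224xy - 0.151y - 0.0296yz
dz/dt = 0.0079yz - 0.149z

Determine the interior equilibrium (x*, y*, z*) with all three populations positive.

From dz/dt = 0: 0.0079y* = 0.149, so y* = 18.9.
From dx/dt = 0: 0.908(1 - x*/695) = 0.0134·18.9, giving x* = 695·(1 - 0.278) = 502.
From dy/dt = 0: 0.00224·502 - 0.151 = 0.0296z*, so z* = 0.972/0.0296 = 32.9.

x* ≈ 502, y* ≈ 18.9, z* ≈ 32.9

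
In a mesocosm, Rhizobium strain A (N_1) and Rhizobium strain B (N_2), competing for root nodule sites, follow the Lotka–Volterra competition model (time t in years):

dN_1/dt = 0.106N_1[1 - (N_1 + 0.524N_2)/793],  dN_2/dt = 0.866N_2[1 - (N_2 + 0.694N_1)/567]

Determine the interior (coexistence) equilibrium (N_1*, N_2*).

N_1* ≈ 779, N_2* ≈ 26.2

Setting both brackets to zero gives the nullclines N_1 + 0.524N_2 = 793 and 0.694N_1 + N_2 = 567.
Substituting N_2 = 567 - 0.694N_1 into the first: N_1(1 - 0.524·0.694) = 793 - 0.524·567.
So N_1* = 496/0.636 = 779, and then N_2* = 567 - 0.694·779 = 26.2.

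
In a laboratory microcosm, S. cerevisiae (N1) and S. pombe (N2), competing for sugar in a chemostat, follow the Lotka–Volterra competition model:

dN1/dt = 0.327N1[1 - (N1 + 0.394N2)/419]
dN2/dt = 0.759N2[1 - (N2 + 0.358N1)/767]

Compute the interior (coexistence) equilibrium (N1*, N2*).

Setting both brackets to zero gives the nullclines N1 + 0.394N2 = 419 and 0.358N1 + N2 = 767.
Substituting N2 = 767 - 0.358N1 into the first: N1(1 - 0.394·0.358) = 419 - 0.394·767.
So N1* = 117/0.859 = 136, and then N2* = 767 - 0.358·136 = 718.

N1* ≈ 136, N2* ≈ 718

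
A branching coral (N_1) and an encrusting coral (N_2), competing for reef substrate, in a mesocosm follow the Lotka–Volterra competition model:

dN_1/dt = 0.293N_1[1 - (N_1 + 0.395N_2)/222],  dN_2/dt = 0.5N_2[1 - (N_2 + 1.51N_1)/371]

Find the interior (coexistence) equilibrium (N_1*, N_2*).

N_1* ≈ 187, N_2* ≈ 88.7

Setting both brackets to zero gives the nullclines N_1 + 0.395N_2 = 222 and 1.51N_1 + N_2 = 371.
Substituting N_2 = 371 - 1.51N_1 into the first: N_1(1 - 0.395·1.51) = 222 - 0.395·371.
So N_1* = 75.5/0.404 = 187, and then N_2* = 371 - 1.51·187 = 88.7.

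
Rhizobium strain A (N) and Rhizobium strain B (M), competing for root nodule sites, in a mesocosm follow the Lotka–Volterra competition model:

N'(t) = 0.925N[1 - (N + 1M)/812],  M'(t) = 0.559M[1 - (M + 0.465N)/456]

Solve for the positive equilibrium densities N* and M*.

Setting both brackets to zero gives the nullclines N + 1M = 812 and 0.465N + M = 456.
Substituting M = 456 - 0.465N into the first: N(1 - 1·0.465) = 812 - 1·456.
So N* = 356/0.535 = 665, and then M* = 456 - 0.465·665 = 147.

N* ≈ 665, M* ≈ 147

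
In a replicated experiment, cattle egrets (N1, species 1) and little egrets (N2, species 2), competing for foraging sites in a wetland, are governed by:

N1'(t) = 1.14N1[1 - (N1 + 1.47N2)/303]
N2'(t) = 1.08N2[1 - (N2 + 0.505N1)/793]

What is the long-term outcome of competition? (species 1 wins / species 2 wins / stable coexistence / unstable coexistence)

Compare the nullcline intercepts: K1/α12 = 303/1.47 = 206 < K2 = 793; K2/α21 = 793/0.505 = 1570 > K1 = 303.
Since the inequalities point opposite ways, species 2 can invade but species 1 cannot.

species 2 excludes species 1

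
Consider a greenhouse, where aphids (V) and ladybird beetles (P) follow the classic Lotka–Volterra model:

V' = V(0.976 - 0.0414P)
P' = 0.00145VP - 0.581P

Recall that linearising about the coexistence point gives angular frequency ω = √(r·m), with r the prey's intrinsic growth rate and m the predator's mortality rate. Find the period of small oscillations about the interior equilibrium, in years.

T ≈ 8.34 years

Here r = 0.976 and m = 0.581, so r·m = 0.567.
ω = √0.567 = 0.753 per year, hence T = 2π/ω ≈ 8.34 years.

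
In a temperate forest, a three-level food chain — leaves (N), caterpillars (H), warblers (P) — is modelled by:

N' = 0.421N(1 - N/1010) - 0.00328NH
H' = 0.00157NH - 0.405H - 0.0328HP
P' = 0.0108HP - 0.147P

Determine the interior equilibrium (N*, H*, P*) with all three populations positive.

From dP/dt = 0: 0.0108H* = 0.147, so H* = 13.6.
From dN/dt = 0: 0.421(1 - N*/1010) = 0.00328·13.6, giving N* = 1010·(1 - 0.106) = 903.
From dH/dt = 0: 0.00157·903 - 0.405 = 0.0328P*, so P* = 1.01/0.0328 = 30.9.

N* ≈ 903, H* ≈ 13.6, P* ≈ 30.9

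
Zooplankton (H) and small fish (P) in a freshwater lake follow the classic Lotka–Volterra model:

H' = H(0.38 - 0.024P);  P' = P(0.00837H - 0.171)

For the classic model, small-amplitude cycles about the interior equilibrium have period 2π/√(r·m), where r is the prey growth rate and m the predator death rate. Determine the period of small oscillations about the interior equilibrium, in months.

Here r = 0.38 and m = 0.171, so r·m = 0.065.
ω = √0.065 = 0.255 per month, hence T = 2π/ω ≈ 24.6 months.

T ≈ 24.6 months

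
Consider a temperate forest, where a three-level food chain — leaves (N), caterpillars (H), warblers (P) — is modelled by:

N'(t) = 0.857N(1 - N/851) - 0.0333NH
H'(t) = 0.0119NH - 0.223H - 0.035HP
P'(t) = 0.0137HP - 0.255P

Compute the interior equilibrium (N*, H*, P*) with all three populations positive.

N* ≈ 236, H* ≈ 18.6, P* ≈ 73.7

From dP/dt = 0: 0.0137H* = 0.255, so H* = 18.6.
From dN/dt = 0: 0.857(1 - N*/851) = 0.0333·18.6, giving N* = 851·(1 - 0.723) = 236.
From dH/dt = 0: 0.0119·236 - 0.223 = 0.035P*, so P* = 2.58/0.035 = 73.7.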